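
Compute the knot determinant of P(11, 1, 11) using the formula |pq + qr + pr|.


Step 1: Compute pq + qr + pr.
pq = 11*1 = 11
qr = 1*11 = 11
pr = 11*11 = 121
pq + qr + pr = 11 + 11 + 121 = 143
Step 2: Take absolute value.
det(P(11,1,11)) = |143| = 143

143


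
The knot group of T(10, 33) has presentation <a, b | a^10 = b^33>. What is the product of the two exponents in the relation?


The relation is a^10 = b^33.
Product of exponents = 10 * 33
= 330

330


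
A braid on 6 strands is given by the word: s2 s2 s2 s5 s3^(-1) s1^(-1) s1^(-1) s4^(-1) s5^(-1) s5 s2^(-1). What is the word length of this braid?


The word length counts the number of generators (including inverses).
Listing each generator: s2, s2, s2, s5, s3^(-1), s1^(-1), s1^(-1), s4^(-1), s5^(-1), s5, s2^(-1)
There are 11 generators in this braid word.

11


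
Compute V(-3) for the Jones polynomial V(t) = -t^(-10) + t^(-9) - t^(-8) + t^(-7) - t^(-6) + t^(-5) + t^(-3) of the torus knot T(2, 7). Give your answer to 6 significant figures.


Substituting t = -3 into V(t) = -t^(-10) + t^(-9) - t^(-8) + t^(-7) - t^(-6) + t^(-5) + t^(-3):
  (-)t^(-10) = -1.69351e-05
  (+)t^(-9) = -5.08053e-05
  (-)t^(-8) = -0.000152416
  (+)t^(-7) = -0.000457247
  (-)t^(-6) = -0.00137174
  (+)t^(-5) = -0.00411523
  (+)t^(-3) = -0.037037
Sum = (-1.69351e-05) + (-5.08053e-05) + (-0.000152416) + (-0.000457247) + (-0.00137174) + (-0.00411523) + (-0.037037)
= -0.043201409
Rounded to 6 significant figures: -0.0432014

-0.0432014


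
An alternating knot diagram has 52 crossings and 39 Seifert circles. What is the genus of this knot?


For alternating knots, g = (c - s + 1)/2.
= (52 - 39 + 1)/2
= 14/2 = 7

7


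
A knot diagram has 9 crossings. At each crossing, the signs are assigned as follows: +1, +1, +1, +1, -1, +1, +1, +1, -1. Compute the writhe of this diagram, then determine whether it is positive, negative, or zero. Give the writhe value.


Step 1: Count positive crossings (+1).
Positive crossings: 7
Step 2: Count negative crossings (-1).
Negative crossings: 2
Step 3: Writhe = (positive) - (negative)
w = 7 - 2 = 5
Step 4: |w| = 5, and w is positive

5


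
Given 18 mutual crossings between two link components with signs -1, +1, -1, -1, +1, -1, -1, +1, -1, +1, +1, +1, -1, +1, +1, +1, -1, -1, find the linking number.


Step 1: Count positive crossings: 9
Step 2: Count negative crossings: 9
Step 3: Sum of signs = 9 - 9 = 0
Step 4: Linking number = sum/2 = 0/2 = 0

0


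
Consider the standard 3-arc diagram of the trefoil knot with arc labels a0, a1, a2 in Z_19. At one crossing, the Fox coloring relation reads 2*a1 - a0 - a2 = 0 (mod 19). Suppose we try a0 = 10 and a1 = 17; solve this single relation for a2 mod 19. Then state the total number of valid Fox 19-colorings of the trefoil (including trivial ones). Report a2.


Step 1: Apply the given crossing relation 2*a1 - a0 - a2 = 0 (mod 19).
  a2 = 2*a1 - a0 mod 19
  a2 = 2*17 - 10 mod 19
  a2 = 34 - 10 mod 19
  a2 = 24 mod 19 = 5
Step 2: The trefoil has determinant 3.
  Number of Fox p-colorings (p prime) is p^2 if p = 3, else p.
  Since 19 does not divide 3, only trivial (constant) colorings exist.
  (So the trial a0 = 10, a1 = 17 with a0 != a1 does NOT extend to a valid coloring of the whole trefoil: the other two crossing relations require 3*(a1 - a0) = 0 (mod 19), which fails.)
  Total colorings = 19
Step 3: a2 = 5, total Fox 19-colorings = 19

5


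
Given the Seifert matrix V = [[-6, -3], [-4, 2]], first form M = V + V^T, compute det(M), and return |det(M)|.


Step 1: Form V + V^T where V = [[-6, -3], [-4, 2]]
  V^T = [[-6, -4], [-3, 2]]
  V + V^T = [[-12, -7], [-7, 4]]
Step 2: det(V + V^T) = (-12)*4 - (-7)*(-7)
  = -48 - 49 = -97
Step 3: Knot determinant = |det(V + V^T)| = |-97| = 97

97


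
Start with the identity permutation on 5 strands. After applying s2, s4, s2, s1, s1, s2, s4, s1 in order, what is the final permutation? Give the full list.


Starting with identity [1, 2, 3, 4, 5].
Apply generators in sequence:
  After s2: [1, 3, 2, 4, 5]
  After s4: [1, 3, 2, 5, 4]
  After s2: [1, 2, 3, 5, 4]
  After s1: [2, 1, 3, 5, 4]
  After s1: [1, 2, 3, 5, 4]
  After s2: [1, 3, 2, 5, 4]
  After s4: [1, 3, 2, 4, 5]
  After s1: [3, 1, 2, 4, 5]
Final permutation: [3, 1, 2, 4, 5]

[3, 1, 2, 4, 5]


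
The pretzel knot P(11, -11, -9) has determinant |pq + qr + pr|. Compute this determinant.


Step 1: Compute pq + qr + pr.
pq = 11*(-11) = -121
qr = (-11)*(-9) = 99
pr = 11*(-9) = -99
pq + qr + pr = -121 + 99 + (-99) = -121
Step 2: Take absolute value.
det(P(11,-11,-9)) = |-121| = 121

121


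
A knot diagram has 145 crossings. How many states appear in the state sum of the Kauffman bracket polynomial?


Each crossing contributes 2 choices (A-smoothing or B-smoothing).
Total states = 2^145 = 44601490397061246283071436545296723011960832

44601490397061246283071436545296723011960832


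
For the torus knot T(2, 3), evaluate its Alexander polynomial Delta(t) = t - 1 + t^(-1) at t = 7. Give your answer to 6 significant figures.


Substituting t = 7 into Delta(t) = t - 1 + t^(-1):
Term values: (7) + (-1) + (0.142857)
Sum = 6.142857143
Rounded to 6 significant figures: 6.14286

6.14286


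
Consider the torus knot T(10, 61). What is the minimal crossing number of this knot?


For a torus knot T(p, q) with gcd(p,q)=1,
the crossing number is min(p*(q-1), q*(p-1)).
p*(q-1) = 10*60 = 600
q*(p-1) = 61*9 = 549
min(600, 549) = 549

549


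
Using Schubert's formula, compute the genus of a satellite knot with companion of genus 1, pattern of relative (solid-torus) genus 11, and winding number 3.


Schubert: g(satellite) = g_rel(pattern) + |winding| * g(companion),
where g_rel(pattern) is the genus of the pattern relative to the solid torus.
= 11 + 3 * 1
= 11 + 3 = 14

14


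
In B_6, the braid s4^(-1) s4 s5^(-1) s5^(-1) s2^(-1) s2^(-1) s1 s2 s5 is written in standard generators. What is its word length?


The word length counts the number of generators (including inverses).
Listing each generator: s4^(-1), s4, s5^(-1), s5^(-1), s2^(-1), s2^(-1), s1, s2, s5
There are 9 generators in this braid word.

9


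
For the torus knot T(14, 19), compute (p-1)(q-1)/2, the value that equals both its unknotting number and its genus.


For a torus knot T(p,q), both the unknotting number and genus equal (p-1)(q-1)/2.
= (14-1)(19-1)/2
= 13*18/2
= 234/2 = 117

117


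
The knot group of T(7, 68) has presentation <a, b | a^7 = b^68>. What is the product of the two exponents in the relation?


The relation is a^7 = b^68.
Product of exponents = 7 * 68
= 476

476


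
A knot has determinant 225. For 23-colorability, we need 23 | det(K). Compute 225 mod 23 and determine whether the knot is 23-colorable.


Step 1: A knot is p-colorable if and only if p divides its determinant.
Step 2: Compute 225 mod 23.
225 = 9 * 23 + 18
Step 3: 225 mod 23 = 18
Step 4: The knot is 23-colorable: no

18


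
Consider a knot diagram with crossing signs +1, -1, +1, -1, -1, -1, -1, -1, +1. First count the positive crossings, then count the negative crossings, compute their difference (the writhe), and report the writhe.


Step 1: Count positive crossings (+1).
Positive crossings: 3
Step 2: Count negative crossings (-1).
Negative crossings: 6
Step 3: Writhe = (positive) - (negative)
w = 3 - 6 = -3
Step 4: |w| = 3, and w is negative

-3


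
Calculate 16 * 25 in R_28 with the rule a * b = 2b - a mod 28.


16 * 25 = 2*25 - 16 mod 28
= 50 - 16 mod 28
= 34 mod 28 = 6

6


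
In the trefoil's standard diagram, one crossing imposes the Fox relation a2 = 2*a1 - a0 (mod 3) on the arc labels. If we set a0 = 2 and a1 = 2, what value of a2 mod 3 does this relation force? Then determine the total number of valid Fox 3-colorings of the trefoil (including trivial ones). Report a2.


Step 1: Apply the given crossing relation 2*a1 - a0 - a2 = 0 (mod 3).
  a2 = 2*a1 - a0 mod 3
  a2 = 2*2 - 2 mod 3
  a2 = 4 - 2 mod 3
  a2 = 2 mod 3 = 2
Step 2: The trefoil has determinant 3.
  Number of Fox p-colorings (p prime) is p^2 if p = 3, else p.
  Since p = 3 divides det = 3, the trefoil is 3-colorable.
  (Indeed for p = 3 any choice of a0, a1 extends to a valid coloring; the trial (a0, a1, a2) = (2, 2, 2) satisfies all three crossing relations.)
  Total colorings = 3^2 = 9
Step 3: a2 = 2, total Fox 3-colorings = 9

2


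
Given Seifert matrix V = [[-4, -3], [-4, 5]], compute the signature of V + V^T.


Step 1: V + V^T = [[-8, -7], [-7, 10]]
Step 2: trace = 2, det = -129
Step 3: Discriminant = 2^2 - 4*(-129) = 520
Step 4: Eigenvalues: 12.4018, -10.4018
Step 5: Signature = (# positive eigenvalues) - (# negative eigenvalues) = 0

0


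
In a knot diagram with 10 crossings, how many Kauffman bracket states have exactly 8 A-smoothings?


We choose which 8 of 10 crossings get A-smoothings.
C(10, 8) = 10! / (8! * 2!)
= 45

45


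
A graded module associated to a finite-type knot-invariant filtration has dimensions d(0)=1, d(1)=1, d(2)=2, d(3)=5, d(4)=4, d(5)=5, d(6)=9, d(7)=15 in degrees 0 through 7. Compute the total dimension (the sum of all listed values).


Total dimension = d(0) + d(1) + ... + d(7)
= 1 + 1 + 2 + 5 + 4 + 5 + 9 + 15
= 42

42


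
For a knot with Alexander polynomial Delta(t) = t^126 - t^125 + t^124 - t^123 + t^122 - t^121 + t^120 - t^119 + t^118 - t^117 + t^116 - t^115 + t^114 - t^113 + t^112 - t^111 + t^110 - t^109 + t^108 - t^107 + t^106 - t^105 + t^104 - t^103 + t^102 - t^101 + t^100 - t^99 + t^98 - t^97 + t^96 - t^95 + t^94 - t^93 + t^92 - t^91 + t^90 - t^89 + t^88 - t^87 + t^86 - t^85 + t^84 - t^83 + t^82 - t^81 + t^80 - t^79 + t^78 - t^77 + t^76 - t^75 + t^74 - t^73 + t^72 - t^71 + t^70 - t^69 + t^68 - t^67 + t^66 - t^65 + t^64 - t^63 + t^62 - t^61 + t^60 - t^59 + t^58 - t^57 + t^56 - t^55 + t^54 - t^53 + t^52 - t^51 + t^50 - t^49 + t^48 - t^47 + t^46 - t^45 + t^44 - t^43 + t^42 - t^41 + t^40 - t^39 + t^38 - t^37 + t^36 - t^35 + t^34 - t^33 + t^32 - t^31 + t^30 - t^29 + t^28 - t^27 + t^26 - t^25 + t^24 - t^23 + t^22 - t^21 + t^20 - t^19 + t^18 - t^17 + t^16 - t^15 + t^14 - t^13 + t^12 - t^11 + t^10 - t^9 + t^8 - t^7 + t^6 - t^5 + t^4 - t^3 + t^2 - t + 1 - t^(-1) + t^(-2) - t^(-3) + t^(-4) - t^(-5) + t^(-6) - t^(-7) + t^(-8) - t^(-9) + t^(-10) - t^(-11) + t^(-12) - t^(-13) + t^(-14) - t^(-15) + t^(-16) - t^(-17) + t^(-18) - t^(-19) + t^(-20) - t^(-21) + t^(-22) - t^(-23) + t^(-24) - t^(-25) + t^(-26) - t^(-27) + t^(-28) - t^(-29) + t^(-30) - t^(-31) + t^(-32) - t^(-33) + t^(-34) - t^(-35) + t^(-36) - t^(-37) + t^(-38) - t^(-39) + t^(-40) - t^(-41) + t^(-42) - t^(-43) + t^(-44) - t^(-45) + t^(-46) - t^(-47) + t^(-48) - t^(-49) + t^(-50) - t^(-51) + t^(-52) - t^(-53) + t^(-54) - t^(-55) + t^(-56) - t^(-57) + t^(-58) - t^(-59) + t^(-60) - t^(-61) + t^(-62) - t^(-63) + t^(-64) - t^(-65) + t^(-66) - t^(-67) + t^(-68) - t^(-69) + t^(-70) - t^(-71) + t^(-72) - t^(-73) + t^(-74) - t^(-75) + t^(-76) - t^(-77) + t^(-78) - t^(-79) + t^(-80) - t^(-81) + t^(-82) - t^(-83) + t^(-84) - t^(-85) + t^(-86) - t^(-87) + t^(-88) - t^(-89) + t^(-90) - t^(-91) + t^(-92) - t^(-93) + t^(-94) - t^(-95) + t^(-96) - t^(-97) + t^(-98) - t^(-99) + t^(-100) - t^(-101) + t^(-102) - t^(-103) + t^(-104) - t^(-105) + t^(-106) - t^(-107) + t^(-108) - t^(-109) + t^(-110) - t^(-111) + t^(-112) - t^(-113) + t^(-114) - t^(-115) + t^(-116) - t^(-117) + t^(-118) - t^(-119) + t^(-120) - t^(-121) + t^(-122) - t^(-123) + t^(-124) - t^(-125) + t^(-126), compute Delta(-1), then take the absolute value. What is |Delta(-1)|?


Step 1: The polynomial has 253 terms with alternating signs, exponents from 126 down to -126.
Step 2: Substitute t = -1. The i-th term has coefficient (-1)^i and exponent (m-i),
  so its value is (-1)^i * (-1)^(m-i) = (-1)^m = 1 for every i.
Step 3: All 253 terms equal 1, so Delta(-1) = 253 * (1) = 253
Step 4: |Delta(-1)| = 253

253


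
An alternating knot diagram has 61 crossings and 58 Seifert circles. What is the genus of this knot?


For alternating knots, g = (c - s + 1)/2.
= (61 - 58 + 1)/2
= 4/2 = 2

2


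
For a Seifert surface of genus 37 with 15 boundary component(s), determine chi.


chi = 2 - 2g - b
= 2 - 2*37 - 15
= 2 - 74 - 15 = -87

-87


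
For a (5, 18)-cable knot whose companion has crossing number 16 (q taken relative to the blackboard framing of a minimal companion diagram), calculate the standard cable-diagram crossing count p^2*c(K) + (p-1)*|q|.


Step 1: Each of the c(K) crossings of the companion diagram becomes p*p = p^2 crossings among the p parallel strands, and each of the |q| twists s_1 s_2 ... s_(p-1) adds (p-1) crossings.
  Crossings = p^2 * c(K) + (p-1)*|q|
Step 2: = 5^2 * 16 + (5-1)*18
Step 3: = 25*16 + 4*18
Step 4: = 400 + 72 = 472

472


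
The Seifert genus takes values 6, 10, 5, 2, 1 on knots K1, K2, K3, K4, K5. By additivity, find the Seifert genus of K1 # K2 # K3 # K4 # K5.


The Seifert genus is additive under connected sum.
Seifert genus(K1 # K2 # K3 # K4 # K5) = (6) + (10) + (5) + (2) + (1)
= 24

24


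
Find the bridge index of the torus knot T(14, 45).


The bridge number of T(p,q) is min(p,q).
min(14, 45) = 14

14


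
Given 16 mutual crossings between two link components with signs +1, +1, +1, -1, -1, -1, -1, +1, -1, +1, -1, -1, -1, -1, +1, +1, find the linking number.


Step 1: Count positive crossings: 7
Step 2: Count negative crossings: 9
Step 3: Sum of signs = 7 - 9 = -2
Step 4: Linking number = sum/2 = -2/2 = -1

-1


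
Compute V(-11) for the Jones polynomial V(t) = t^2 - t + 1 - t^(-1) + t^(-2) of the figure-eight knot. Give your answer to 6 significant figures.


Substituting t = -11 into V(t) = t^2 - t + 1 - t^(-1) + t^(-2):
  (+)t^(2) = 121
  (-)t^(1) = 11
  (+)t^(0) = 1
  (-)t^(-1) = 0.0909091
  (+)t^(-2) = 0.00826446
Sum = (121) + (11) + (1) + (0.0909091) + (0.00826446)
= 133.0991736
Rounded to 6 significant figures: 133.099

133.099


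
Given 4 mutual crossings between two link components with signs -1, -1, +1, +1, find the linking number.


Step 1: Count positive crossings: 2
Step 2: Count negative crossings: 2
Step 3: Sum of signs = 2 - 2 = 0
Step 4: Linking number = sum/2 = 0/2 = 0

0


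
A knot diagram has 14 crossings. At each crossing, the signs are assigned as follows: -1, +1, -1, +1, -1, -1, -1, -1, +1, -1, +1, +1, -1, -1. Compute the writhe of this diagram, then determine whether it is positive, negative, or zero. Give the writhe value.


Step 1: Count positive crossings (+1).
Positive crossings: 5
Step 2: Count negative crossings (-1).
Negative crossings: 9
Step 3: Writhe = (positive) - (negative)
w = 5 - 9 = -4
Step 4: |w| = 4, and w is negative

-4


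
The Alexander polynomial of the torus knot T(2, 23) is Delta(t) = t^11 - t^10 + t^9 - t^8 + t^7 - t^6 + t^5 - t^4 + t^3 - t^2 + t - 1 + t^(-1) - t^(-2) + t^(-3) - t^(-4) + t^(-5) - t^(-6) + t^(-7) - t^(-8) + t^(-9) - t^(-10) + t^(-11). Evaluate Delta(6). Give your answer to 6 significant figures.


Substituting t = 6 into Delta(t) = t^11 - t^10 + t^9 - t^8 + t^7 - t^6 + t^5 - t^4 + t^3 - t^2 + t - 1 + t^(-1) - t^(-2) + t^(-3) - t^(-4) + t^(-5) - t^(-6) + t^(-7) - t^(-8) + t^(-9) - t^(-10) + t^(-11):
Term values: (362797056) + (-60466176) + (10077696) + (-1679616) + (279936) + (-46656) + (7776) + (-1296) + (216) + (-36) + (6) + (-1) + (0.166667) + (-0.0277778) + (0.00462963) + (-0.000771605) + (0.000128601) + (-2.14335e-05) + (3.57225e-06) + (-5.95374e-07) + (9.9229e-08) + (-1.65382e-08) + (2.75636e-09)
Sum = 310968905.1
Rounded to 6 significant figures: 3.10969e+08

3.10969e+08


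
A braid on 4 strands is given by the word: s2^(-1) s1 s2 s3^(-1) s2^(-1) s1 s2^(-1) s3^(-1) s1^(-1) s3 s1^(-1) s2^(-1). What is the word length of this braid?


The word length counts the number of generators (including inverses).
Listing each generator: s2^(-1), s1, s2, s3^(-1), s2^(-1), s1, s2^(-1), s3^(-1), s1^(-1), s3, s1^(-1), s2^(-1)
There are 12 generators in this braid word.

12


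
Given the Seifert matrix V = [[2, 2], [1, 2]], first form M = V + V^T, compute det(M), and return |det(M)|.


Step 1: Form V + V^T where V = [[2, 2], [1, 2]]
  V^T = [[2, 1], [2, 2]]
  V + V^T = [[4, 3], [3, 4]]
Step 2: det(V + V^T) = 4*4 - 3*3
  = 16 - 9 = 7
Step 3: Knot determinant = |det(V + V^T)| = |7| = 7

7


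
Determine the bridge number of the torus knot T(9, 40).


The bridge number of T(p,q) is min(p,q).
min(9, 40) = 9

9


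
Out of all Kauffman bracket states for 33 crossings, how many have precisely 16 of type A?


We choose which 16 of 33 crossings get A-smoothings.
C(33, 16) = 33! / (16! * 17!)
= 1166803110

1166803110


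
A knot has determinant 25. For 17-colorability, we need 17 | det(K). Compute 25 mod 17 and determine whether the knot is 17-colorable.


Step 1: A knot is p-colorable if and only if p divides its determinant.
Step 2: Compute 25 mod 17.
25 = 1 * 17 + 8
Step 3: 25 mod 17 = 8
Step 4: The knot is 17-colorable: no

8


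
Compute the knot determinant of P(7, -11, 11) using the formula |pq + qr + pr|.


Step 1: Compute pq + qr + pr.
pq = 7*(-11) = -77
qr = (-11)*11 = -121
pr = 7*11 = 77
pq + qr + pr = -77 + (-121) + 77 = -121
Step 2: Take absolute value.
det(P(7,-11,11)) = |-121| = 121

121


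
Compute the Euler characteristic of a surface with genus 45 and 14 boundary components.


chi = 2 - 2g - b
= 2 - 2*45 - 14
= 2 - 90 - 14 = -102

-102


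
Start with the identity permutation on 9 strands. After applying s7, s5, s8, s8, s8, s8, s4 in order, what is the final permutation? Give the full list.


Starting with identity [1, 2, 3, 4, 5, 6, 7, 8, 9].
Apply generators in sequence:
  After s7: [1, 2, 3, 4, 5, 6, 8, 7, 9]
  After s5: [1, 2, 3, 4, 6, 5, 8, 7, 9]
  After s8: [1, 2, 3, 4, 6, 5, 8, 9, 7]
  After s8: [1, 2, 3, 4, 6, 5, 8, 7, 9]
  After s8: [1, 2, 3, 4, 6, 5, 8, 9, 7]
  After s8: [1, 2, 3, 4, 6, 5, 8, 7, 9]
  After s4: [1, 2, 3, 6, 4, 5, 8, 7, 9]
Final permutation: [1, 2, 3, 6, 4, 5, 8, 7, 9]

[1, 2, 3, 6, 4, 5, 8, 7, 9]


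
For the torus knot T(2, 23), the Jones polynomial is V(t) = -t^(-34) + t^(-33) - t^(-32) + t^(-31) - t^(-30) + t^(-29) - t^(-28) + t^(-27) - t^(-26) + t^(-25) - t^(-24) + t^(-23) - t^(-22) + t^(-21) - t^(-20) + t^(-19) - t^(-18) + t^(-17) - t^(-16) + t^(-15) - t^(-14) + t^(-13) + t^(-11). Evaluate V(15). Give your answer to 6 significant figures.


Substituting t = 15 into V(t) = -t^(-34) + t^(-33) - t^(-32) + t^(-31) - t^(-30) + t^(-29) - t^(-28) + t^(-27) - t^(-26) + t^(-25) - t^(-24) + t^(-23) - t^(-22) + t^(-21) - t^(-20) + t^(-19) - t^(-18) + t^(-17) - t^(-16) + t^(-15) - t^(-14) + t^(-13) + t^(-11):
  (-)t^(-34) = -1.03014e-40
  (+)t^(-33) = 1.54521e-39
  (-)t^(-32) = -2.31782e-38
  (+)t^(-31) = 3.47673e-37
  (-)t^(-30) = -5.2151e-36
  (+)t^(-29) = 7.82264e-35
  (-)t^(-28) = -1.1734e-33
  (+)t^(-27) = 1.76009e-32
  (-)t^(-26) = -2.64014e-31
  (+)t^(-25) = 3.96021e-30
  (-)t^(-24) = -5.94032e-29
  (+)t^(-23) = 8.91048e-28
  (-)t^(-22) = -1.33657e-26
  (+)t^(-21) = 2.00486e-25
  (-)t^(-20) = -3.00729e-24
  (+)t^(-19) = 4.51093e-23
  (-)t^(-18) = -6.76639e-22
  (+)t^(-17) = 1.01496e-20
  (-)t^(-16) = -1.52244e-19
  (+)t^(-15) = 2.28366e-18
  (-)t^(-14) = -3.42549e-17
  (+)t^(-13) = 5.13823e-16
  (+)t^(-11) = 1.1561e-13
Sum = (-1.03014e-40) + (1.54521e-39) + (-2.31782e-38) + (3.47673e-37) + (-5.2151e-36) + (7.82264e-35) + (-1.1734e-33) + (1.76009e-32) + (-2.64014e-31) + (3.96021e-30) + (-5.94032e-29) + (8.91048e-28) + (-1.33657e-26) + (2.00486e-25) + (-3.00729e-24) + (4.51093e-23) + (-6.76639e-22) + (1.01496e-20) + (-1.52244e-19) + (2.28366e-18) + (-3.42549e-17) + (5.13823e-16) + (1.1561e-13)
= 1.160919086e-13
Rounded to 6 significant figures: 1.16092e-13

1.16092e-13


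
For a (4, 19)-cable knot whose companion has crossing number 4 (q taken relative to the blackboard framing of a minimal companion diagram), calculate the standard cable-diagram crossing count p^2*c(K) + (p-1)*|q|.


Step 1: Each of the c(K) crossings of the companion diagram becomes p*p = p^2 crossings among the p parallel strands, and each of the |q| twists s_1 s_2 ... s_(p-1) adds (p-1) crossings.
  Crossings = p^2 * c(K) + (p-1)*|q|
Step 2: = 4^2 * 4 + (4-1)*19
Step 3: = 16*4 + 3*19
Step 4: = 64 + 57 = 121

121


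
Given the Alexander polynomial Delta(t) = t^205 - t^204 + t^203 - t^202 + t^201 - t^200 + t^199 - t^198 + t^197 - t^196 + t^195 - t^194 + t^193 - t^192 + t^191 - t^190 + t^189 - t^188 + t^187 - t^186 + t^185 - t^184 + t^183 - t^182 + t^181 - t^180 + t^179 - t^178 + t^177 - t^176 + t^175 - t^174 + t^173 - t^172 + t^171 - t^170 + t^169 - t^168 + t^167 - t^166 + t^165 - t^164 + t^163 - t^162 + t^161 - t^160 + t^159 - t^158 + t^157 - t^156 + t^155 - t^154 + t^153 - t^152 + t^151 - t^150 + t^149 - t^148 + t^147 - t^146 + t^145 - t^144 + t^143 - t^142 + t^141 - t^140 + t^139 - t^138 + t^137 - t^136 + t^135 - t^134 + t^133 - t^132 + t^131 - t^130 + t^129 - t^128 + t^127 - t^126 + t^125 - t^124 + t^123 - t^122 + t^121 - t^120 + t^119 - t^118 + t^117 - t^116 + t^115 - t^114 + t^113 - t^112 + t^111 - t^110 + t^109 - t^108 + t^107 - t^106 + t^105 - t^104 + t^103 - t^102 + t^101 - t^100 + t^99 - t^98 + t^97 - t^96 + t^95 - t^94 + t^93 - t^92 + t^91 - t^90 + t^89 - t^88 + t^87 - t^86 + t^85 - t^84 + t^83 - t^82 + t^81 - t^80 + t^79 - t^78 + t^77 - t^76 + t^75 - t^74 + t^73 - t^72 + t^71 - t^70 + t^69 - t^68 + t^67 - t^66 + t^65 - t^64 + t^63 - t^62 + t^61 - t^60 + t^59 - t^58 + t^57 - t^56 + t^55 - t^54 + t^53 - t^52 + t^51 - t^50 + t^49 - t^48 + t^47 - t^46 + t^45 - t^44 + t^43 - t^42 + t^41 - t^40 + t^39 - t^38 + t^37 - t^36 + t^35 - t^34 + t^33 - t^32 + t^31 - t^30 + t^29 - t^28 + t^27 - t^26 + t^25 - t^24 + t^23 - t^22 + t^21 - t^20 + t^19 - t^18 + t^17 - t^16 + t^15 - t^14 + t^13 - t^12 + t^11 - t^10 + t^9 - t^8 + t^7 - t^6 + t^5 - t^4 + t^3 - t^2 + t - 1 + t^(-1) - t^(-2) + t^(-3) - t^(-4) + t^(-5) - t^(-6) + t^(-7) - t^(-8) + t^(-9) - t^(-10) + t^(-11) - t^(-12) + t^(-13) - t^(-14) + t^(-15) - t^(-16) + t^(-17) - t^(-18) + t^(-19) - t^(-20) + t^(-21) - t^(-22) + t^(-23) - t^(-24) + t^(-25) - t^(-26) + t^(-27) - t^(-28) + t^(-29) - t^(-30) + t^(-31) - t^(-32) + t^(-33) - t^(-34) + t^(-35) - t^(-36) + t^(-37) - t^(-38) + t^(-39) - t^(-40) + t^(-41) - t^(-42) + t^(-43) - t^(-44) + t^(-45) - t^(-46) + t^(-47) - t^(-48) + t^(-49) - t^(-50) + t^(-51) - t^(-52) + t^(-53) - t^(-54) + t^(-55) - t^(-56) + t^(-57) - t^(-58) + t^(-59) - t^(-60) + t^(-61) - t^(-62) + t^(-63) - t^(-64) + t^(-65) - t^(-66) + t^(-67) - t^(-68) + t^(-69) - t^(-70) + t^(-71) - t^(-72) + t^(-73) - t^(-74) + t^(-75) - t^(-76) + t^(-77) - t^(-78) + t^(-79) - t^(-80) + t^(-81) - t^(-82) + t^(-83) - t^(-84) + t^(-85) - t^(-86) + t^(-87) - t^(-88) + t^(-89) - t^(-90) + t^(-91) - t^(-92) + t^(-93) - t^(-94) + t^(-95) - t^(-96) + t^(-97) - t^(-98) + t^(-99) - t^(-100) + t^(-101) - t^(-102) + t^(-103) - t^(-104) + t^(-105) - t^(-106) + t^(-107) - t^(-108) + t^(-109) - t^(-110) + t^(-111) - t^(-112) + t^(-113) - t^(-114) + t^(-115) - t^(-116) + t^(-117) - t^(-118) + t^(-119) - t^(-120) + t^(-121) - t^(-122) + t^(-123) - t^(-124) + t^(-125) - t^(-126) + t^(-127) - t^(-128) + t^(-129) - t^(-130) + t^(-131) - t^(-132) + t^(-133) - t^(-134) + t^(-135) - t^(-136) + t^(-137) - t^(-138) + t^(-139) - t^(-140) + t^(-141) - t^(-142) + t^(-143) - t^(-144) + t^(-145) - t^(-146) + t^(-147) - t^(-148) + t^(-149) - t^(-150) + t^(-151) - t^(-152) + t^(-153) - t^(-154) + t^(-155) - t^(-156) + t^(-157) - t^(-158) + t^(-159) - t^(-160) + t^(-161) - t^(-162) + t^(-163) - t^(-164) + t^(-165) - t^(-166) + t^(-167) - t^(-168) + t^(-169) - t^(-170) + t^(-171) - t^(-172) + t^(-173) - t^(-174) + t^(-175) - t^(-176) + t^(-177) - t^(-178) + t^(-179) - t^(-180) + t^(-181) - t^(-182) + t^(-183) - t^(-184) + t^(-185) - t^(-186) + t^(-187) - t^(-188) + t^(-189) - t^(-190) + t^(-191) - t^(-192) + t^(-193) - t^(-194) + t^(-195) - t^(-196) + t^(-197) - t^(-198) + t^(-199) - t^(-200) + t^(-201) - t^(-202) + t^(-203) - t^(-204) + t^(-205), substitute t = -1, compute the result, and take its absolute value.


Step 1: The polynomial has 411 terms with alternating signs, exponents from 205 down to -205.
Step 2: Substitute t = -1. The i-th term has coefficient (-1)^i and exponent (m-i),
  so its value is (-1)^i * (-1)^(m-i) = (-1)^m = -1 for every i.
Step 3: All 411 terms equal -1, so Delta(-1) = 411 * (-1) = -411
Step 4: |Delta(-1)| = 411

411


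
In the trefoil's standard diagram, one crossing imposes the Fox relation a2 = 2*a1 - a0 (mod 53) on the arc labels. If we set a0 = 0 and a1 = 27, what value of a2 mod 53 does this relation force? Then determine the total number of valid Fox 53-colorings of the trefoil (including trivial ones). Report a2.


Step 1: Apply the given crossing relation 2*a1 - a0 - a2 = 0 (mod 53).
  a2 = 2*a1 - a0 mod 53
  a2 = 2*27 - 0 mod 53
  a2 = 54 - 0 mod 53
  a2 = 54 mod 53 = 1
Step 2: The trefoil has determinant 3.
  Number of Fox p-colorings (p prime) is p^2 if p = 3, else p.
  Since 53 does not divide 3, only trivial (constant) colorings exist.
  (So the trial a0 = 0, a1 = 27 with a0 != a1 does NOT extend to a valid coloring of the whole trefoil: the other two crossing relations require 3*(a1 - a0) = 0 (mod 53), which fails.)
  Total colorings = 53
Step 3: a2 = 1, total Fox 53-colorings = 53

1


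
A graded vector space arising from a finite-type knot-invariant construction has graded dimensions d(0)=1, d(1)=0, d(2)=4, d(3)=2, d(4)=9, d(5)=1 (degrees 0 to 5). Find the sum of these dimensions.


Total dimension = d(0) + d(1) + ... + d(5)
= 1 + 0 + 4 + 2 + 9 + 1
= 17

17


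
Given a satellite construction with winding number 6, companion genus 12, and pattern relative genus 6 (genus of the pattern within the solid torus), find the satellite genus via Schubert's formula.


Schubert: g(satellite) = g_rel(pattern) + |winding| * g(companion),
where g_rel(pattern) is the genus of the pattern relative to the solid torus.
= 6 + 6 * 12
= 6 + 72 = 78

78


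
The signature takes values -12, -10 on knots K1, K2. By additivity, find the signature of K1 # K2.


The signature is additive under connected sum.
signature(K1 # K2) = (-12) + (-10)
= -22

-22


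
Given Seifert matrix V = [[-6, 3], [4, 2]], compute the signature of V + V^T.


Step 1: V + V^T = [[-12, 7], [7, 4]]
Step 2: trace = -8, det = -97
Step 3: Discriminant = (-8)^2 - 4*(-97) = 452
Step 4: Eigenvalues: 6.63015, -14.6301
Step 5: Signature = (# positive eigenvalues) - (# negative eigenvalues) = 0

0


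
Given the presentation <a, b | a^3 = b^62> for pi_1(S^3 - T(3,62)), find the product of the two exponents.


The relation is a^3 = b^62.
Product of exponents = 3 * 62
= 186

186


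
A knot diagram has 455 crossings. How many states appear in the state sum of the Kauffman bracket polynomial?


Each crossing contributes 2 choices (A-smoothing or B-smoothing).
Total states = 2^455 = 93035356709837681990313447409664580397266094167976711716030745495121828878514934185752454491361736391777602765602070775492429008462675968

93035356709837681990313447409664580397266094167976711716030745495121828878514934185752454491361736391777602765602070775492429008462675968


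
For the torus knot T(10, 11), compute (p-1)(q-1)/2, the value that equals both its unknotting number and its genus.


For a torus knot T(p,q), both the unknotting number and genus equal (p-1)(q-1)/2.
= (10-1)(11-1)/2
= 9*10/2
= 90/2 = 45

45


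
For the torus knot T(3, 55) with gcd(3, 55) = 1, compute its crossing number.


For a torus knot T(p, q) with gcd(p,q)=1,
the crossing number is min(p*(q-1), q*(p-1)).
p*(q-1) = 3*54 = 162
q*(p-1) = 55*2 = 110
min(162, 110) = 110

110


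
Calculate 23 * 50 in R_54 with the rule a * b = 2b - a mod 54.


23 * 50 = 2*50 - 23 mod 54
= 100 - 23 mod 54
= 77 mod 54 = 23

23


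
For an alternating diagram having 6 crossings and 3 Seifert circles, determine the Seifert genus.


For alternating knots, g = (c - s + 1)/2.
= (6 - 3 + 1)/2
= 4/2 = 2

2


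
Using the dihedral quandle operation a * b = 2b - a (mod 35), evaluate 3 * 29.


3 * 29 = 2*29 - 3 mod 35
= 58 - 3 mod 35
= 55 mod 35 = 20

20


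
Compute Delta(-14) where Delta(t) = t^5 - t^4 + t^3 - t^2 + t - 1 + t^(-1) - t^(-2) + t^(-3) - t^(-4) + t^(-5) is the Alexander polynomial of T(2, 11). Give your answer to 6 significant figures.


Substituting t = -14 into Delta(t) = t^5 - t^4 + t^3 - t^2 + t - 1 + t^(-1) - t^(-2) + t^(-3) - t^(-4) + t^(-5):
Term values: (-537824) + (-38416) + (-2744) + (-196) + (-14) + (-1) + (-0.0714286) + (-0.00510204) + (-0.000364431) + (-2.60308e-05) + (-1.85934e-06)
Sum = -579195.0769
Rounded to 6 significant figures: -579195

-579195


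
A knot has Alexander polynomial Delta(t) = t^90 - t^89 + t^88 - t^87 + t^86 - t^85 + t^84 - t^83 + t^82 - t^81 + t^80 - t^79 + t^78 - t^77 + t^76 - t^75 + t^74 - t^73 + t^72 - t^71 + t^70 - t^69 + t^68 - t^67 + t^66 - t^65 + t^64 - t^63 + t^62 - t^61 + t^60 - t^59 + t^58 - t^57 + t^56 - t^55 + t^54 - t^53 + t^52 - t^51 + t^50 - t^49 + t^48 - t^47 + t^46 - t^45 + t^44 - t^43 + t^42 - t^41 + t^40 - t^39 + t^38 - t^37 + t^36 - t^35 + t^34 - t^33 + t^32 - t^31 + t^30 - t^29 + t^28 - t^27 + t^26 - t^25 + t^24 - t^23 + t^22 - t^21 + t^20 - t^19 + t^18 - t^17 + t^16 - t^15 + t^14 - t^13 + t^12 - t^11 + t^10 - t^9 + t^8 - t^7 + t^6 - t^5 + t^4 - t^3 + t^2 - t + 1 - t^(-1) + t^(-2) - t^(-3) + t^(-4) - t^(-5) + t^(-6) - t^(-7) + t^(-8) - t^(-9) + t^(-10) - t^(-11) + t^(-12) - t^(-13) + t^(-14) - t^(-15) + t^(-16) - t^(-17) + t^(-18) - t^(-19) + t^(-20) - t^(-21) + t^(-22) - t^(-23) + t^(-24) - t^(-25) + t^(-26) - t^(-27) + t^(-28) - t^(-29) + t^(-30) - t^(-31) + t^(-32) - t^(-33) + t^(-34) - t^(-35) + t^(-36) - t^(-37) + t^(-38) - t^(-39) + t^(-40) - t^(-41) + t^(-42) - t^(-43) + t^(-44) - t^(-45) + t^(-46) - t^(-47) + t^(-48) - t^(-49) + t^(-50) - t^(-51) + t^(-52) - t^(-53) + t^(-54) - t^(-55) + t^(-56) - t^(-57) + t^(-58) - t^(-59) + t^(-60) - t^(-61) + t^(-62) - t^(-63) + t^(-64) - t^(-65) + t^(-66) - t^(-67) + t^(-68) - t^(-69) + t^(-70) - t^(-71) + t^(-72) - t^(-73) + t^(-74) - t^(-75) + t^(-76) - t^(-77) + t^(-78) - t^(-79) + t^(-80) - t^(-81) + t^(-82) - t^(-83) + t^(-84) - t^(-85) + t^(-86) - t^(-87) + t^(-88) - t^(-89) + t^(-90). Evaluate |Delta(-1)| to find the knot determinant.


Step 1: The polynomial has 181 terms with alternating signs, exponents from 90 down to -90.
Step 2: Substitute t = -1. The i-th term has coefficient (-1)^i and exponent (m-i),
  so its value is (-1)^i * (-1)^(m-i) = (-1)^m = 1 for every i.
Step 3: All 181 terms equal 1, so Delta(-1) = 181 * (1) = 181
Step 4: |Delta(-1)| = 181

181


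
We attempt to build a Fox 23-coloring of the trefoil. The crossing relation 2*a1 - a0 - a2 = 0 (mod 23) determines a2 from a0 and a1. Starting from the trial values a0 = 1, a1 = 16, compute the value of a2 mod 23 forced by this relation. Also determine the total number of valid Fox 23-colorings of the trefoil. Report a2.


Step 1: Apply the given crossing relation 2*a1 - a0 - a2 = 0 (mod 23).
  a2 = 2*a1 - a0 mod 23
  a2 = 2*16 - 1 mod 23
  a2 = 32 - 1 mod 23
  a2 = 31 mod 23 = 8
Step 2: The trefoil has determinant 3.
  Number of Fox p-colorings (p prime) is p^2 if p = 3, else p.
  Since 23 does not divide 3, only trivial (constant) colorings exist.
  (So the trial a0 = 1, a1 = 16 with a0 != a1 does NOT extend to a valid coloring of the whole trefoil: the other two crossing relations require 3*(a1 - a0) = 0 (mod 23), which fails.)
  Total colorings = 23
Step 3: a2 = 8, total Fox 23-colorings = 23

8


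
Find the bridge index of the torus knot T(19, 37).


The bridge number of T(p,q) is min(p,q).
min(19, 37) = 19

19


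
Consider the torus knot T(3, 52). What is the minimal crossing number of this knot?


For a torus knot T(p, q) with gcd(p,q)=1,
the crossing number is min(p*(q-1), q*(p-1)).
p*(q-1) = 3*51 = 153
q*(p-1) = 52*2 = 104
min(153, 104) = 104

104


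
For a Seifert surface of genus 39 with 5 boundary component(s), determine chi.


chi = 2 - 2g - b
= 2 - 2*39 - 5
= 2 - 78 - 5 = -81

-81


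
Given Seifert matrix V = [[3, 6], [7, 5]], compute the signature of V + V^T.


Step 1: V + V^T = [[6, 13], [13, 10]]
Step 2: trace = 16, det = -109
Step 3: Discriminant = 16^2 - 4*(-109) = 692
Step 4: Eigenvalues: 21.1529, -5.15295
Step 5: Signature = (# positive eigenvalues) - (# negative eigenvalues) = 0

0


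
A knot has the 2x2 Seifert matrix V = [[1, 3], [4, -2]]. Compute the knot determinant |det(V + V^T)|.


Step 1: Form V + V^T where V = [[1, 3], [4, -2]]
  V^T = [[1, 4], [3, -2]]
  V + V^T = [[2, 7], [7, -4]]
Step 2: det(V + V^T) = 2*(-4) - 7*7
  = -8 - 49 = -57
Step 3: Knot determinant = |det(V + V^T)| = |-57| = 57

57


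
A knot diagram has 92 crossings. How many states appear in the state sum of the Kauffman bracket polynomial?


Each crossing contributes 2 choices (A-smoothing or B-smoothing).
Total states = 2^92 = 4951760157141521099596496896

4951760157141521099596496896


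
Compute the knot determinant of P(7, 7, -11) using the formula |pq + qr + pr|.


Step 1: Compute pq + qr + pr.
pq = 7*7 = 49
qr = 7*(-11) = -77
pr = 7*(-11) = -77
pq + qr + pr = 49 + (-77) + (-77) = -105
Step 2: Take absolute value.
det(P(7,7,-11)) = |-105| = 105

105


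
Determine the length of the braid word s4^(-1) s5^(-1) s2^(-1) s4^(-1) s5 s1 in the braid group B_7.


The word length counts the number of generators (including inverses).
Listing each generator: s4^(-1), s5^(-1), s2^(-1), s4^(-1), s5, s1
There are 6 generators in this braid word.

6


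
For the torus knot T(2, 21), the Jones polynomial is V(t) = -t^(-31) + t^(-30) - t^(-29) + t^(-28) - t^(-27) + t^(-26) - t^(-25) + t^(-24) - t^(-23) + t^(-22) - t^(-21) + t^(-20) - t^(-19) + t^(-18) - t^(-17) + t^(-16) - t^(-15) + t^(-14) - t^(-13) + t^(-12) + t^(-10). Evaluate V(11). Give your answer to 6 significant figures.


Substituting t = 11 into V(t) = -t^(-31) + t^(-30) - t^(-29) + t^(-28) - t^(-27) + t^(-26) - t^(-25) + t^(-24) - t^(-23) + t^(-22) - t^(-21) + t^(-20) - t^(-19) + t^(-18) - t^(-17) + t^(-16) - t^(-15) + t^(-14) - t^(-13) + t^(-12) + t^(-10):
  (-)t^(-31) = -5.20987e-33
  (+)t^(-30) = 5.73086e-32
  (-)t^(-29) = -6.30394e-31
  (+)t^(-28) = 6.93433e-30
  (-)t^(-27) = -7.62777e-29
  (+)t^(-26) = 8.39055e-28
  (-)t^(-25) = -9.2296e-27
  (+)t^(-24) = 1.01526e-25
  (-)t^(-23) = -1.11678e-24
  (+)t^(-22) = 1.22846e-23
  (-)t^(-21) = -1.35131e-22
  (+)t^(-20) = 1.48644e-21
  (-)t^(-19) = -1.63508e-20
  (+)t^(-18) = 1.79859e-19
  (-)t^(-17) = -1.97845e-18
  (+)t^(-16) = 2.17629e-17
  (-)t^(-15) = -2.39392e-16
  (+)t^(-14) = 2.63331e-15
  (-)t^(-13) = -2.89664e-14
  (+)t^(-12) = 3.18631e-13
  (+)t^(-10) = 3.85543e-11
Sum = (-5.20987e-33) + (5.73086e-32) + (-6.30394e-31) + (6.93433e-30) + (-7.62777e-29) + (8.39055e-28) + (-9.2296e-27) + (1.01526e-25) + (-1.11678e-24) + (1.22846e-23) + (-1.35131e-22) + (1.48644e-21) + (-1.63508e-20) + (1.79859e-19) + (-1.97845e-18) + (2.17629e-17) + (-2.39392e-16) + (2.63331e-15) + (-2.89664e-14) + (3.18631e-13) + (3.85543e-11)
= 3.884640719e-11
Rounded to 6 significant figures: 3.88464e-11

3.88464e-11


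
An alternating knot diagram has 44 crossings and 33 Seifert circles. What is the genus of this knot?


For alternating knots, g = (c - s + 1)/2.
= (44 - 33 + 1)/2
= 12/2 = 6

6


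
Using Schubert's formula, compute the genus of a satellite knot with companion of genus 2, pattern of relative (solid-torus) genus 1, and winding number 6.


Schubert: g(satellite) = g_rel(pattern) + |winding| * g(companion),
where g_rel(pattern) is the genus of the pattern relative to the solid torus.
= 1 + 6 * 2
= 1 + 12 = 13

13


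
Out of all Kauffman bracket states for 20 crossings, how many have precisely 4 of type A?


We choose which 4 of 20 crossings get A-smoothings.
C(20, 4) = 20! / (4! * 16!)
= 4845

4845


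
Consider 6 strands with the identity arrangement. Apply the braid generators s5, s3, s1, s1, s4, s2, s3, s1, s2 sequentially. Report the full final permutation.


Starting with identity [1, 2, 3, 4, 5, 6].
Apply generators in sequence:
  After s5: [1, 2, 3, 4, 6, 5]
  After s3: [1, 2, 4, 3, 6, 5]
  After s1: [2, 1, 4, 3, 6, 5]
  After s1: [1, 2, 4, 3, 6, 5]
  After s4: [1, 2, 4, 6, 3, 5]
  After s2: [1, 4, 2, 6, 3, 5]
  After s3: [1, 4, 6, 2, 3, 5]
  After s1: [4, 1, 6, 2, 3, 5]
  After s2: [4, 6, 1, 2, 3, 5]
Final permutation: [4, 6, 1, 2, 3, 5]

[4, 6, 1, 2, 3, 5]


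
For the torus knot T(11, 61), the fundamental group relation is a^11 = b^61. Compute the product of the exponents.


The relation is a^11 = b^61.
Product of exponents = 11 * 61
= 671

671


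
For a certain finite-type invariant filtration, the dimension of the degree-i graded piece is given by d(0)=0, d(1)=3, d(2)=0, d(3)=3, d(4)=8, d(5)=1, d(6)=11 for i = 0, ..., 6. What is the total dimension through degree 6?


Total dimension = d(0) + d(1) + ... + d(6)
= 0 + 3 + 0 + 3 + 8 + 1 + 11
= 26

26


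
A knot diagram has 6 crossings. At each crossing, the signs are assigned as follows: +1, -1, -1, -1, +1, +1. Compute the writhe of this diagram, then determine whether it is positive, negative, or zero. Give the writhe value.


Step 1: Count positive crossings (+1).
Positive crossings: 3
Step 2: Count negative crossings (-1).
Negative crossings: 3
Step 3: Writhe = (positive) - (negative)
w = 3 - 3 = 0
Step 4: |w| = 0, and w is zero

0


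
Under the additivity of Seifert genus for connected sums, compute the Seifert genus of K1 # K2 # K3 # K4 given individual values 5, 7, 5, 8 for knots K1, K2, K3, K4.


The Seifert genus is additive under connected sum.
Seifert genus(K1 # K2 # K3 # K4) = (5) + (7) + (5) + (8)
= 25

25


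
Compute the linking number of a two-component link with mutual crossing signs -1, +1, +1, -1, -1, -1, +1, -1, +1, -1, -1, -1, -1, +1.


Step 1: Count positive crossings: 5
Step 2: Count negative crossings: 9
Step 3: Sum of signs = 5 - 9 = -4
Step 4: Linking number = sum/2 = -4/2 = -2

-2


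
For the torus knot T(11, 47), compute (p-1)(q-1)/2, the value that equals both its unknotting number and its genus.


For a torus knot T(p,q), both the unknotting number and genus equal (p-1)(q-1)/2.
= (11-1)(47-1)/2
= 10*46/2
= 460/2 = 230

230


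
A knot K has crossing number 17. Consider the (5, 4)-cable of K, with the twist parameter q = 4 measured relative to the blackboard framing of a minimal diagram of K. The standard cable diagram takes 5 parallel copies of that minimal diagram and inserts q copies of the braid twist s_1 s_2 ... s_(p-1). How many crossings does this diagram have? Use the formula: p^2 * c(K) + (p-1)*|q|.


Step 1: Each of the c(K) crossings of the companion diagram becomes p*p = p^2 crossings among the p parallel strands, and each of the |q| twists s_1 s_2 ... s_(p-1) adds (p-1) crossings.
  Crossings = p^2 * c(K) + (p-1)*|q|
Step 2: = 5^2 * 17 + (5-1)*4
Step 3: = 25*17 + 4*4
Step 4: = 425 + 16 = 441

441


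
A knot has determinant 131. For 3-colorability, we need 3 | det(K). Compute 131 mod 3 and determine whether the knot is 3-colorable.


Step 1: A knot is p-colorable if and only if p divides its determinant.
Step 2: Compute 131 mod 3.
131 = 43 * 3 + 2
Step 3: 131 mod 3 = 2
Step 4: The knot is 3-colorable: no

2


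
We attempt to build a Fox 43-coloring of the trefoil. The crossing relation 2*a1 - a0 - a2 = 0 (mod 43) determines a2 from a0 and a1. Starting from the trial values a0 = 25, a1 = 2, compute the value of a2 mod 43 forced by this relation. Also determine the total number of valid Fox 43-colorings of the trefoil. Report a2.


Step 1: Apply the given crossing relation 2*a1 - a0 - a2 = 0 (mod 43).
  a2 = 2*a1 - a0 mod 43
  a2 = 2*2 - 25 mod 43
  a2 = 4 - 25 mod 43
  a2 = -21 mod 43 = 22
Step 2: The trefoil has determinant 3.
  Number of Fox p-colorings (p prime) is p^2 if p = 3, else p.
  Since 43 does not divide 3, only trivial (constant) colorings exist.
  (So the trial a0 = 25, a1 = 2 with a0 != a1 does NOT extend to a valid coloring of the whole trefoil: the other two crossing relations require 3*(a1 - a0) = 0 (mod 43), which fails.)
  Total colorings = 43
Step 3: a2 = 22, total Fox 43-colorings = 43

22


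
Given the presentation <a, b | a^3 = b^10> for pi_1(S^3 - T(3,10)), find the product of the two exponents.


The relation is a^3 = b^10.
Product of exponents = 3 * 10
= 30

30
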